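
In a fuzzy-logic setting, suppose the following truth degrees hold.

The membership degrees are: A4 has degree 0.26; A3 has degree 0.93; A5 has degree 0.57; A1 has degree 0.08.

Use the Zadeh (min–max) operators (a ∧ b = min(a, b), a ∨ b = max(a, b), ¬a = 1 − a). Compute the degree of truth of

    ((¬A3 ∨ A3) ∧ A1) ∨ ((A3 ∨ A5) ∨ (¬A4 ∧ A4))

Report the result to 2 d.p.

0.93

¬A3 = 1 − 0.93 = 0.07
¬A3 ∨ A3 = max(a, b) on (0.07, 0.93) = 0.93
(¬A3 ∨ A3) ∧ A1 = min(a, b) on (0.93, 0.08) = 0.08
A3 ∨ A5 = max(a, b) on (0.93, 0.57) = 0.93
¬A4 = 1 − 0.26 = 0.74
¬A4 ∧ A4 = min(a, b) on (0.74, 0.26) = 0.26
(A3 ∨ A5) ∨ (¬A4 ∧ A4) = max(a, b) on (0.93, 0.26) = 0.93
((¬A3 ∨ A3) ∧ A1) ∨ ((A3 ∨ A5) ∨ (¬A4 ∧ A4)) = max(a, b) on (0.08, 0.93) = 0.93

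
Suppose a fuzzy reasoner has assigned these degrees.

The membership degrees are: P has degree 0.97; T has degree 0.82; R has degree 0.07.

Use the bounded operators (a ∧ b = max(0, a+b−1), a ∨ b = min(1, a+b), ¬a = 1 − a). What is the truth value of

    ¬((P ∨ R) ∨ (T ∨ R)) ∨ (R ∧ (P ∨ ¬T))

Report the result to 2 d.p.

P ∨ R = min(1, a+b) on (0.97, 0.07) = 1.00
T ∨ R = min(1, a+b) on (0.82, 0.07) = 0.89
(P ∨ R) ∨ (T ∨ R) = min(1, a+b) on (1.00, 0.89) = 1.00
¬((P ∨ R) ∨ (T ∨ R)) = 1 − 1.00 = 0.00
¬T = 1 − 0.82 = 0.18
P ∨ ¬T = min(1, a+b) on (0.97, 0.18) = 1.00
R ∧ (P ∨ ¬T) = max(0, a+b−1) on (0.07, 1.00) = 0.07
¬((P ∨ R) ∨ (T ∨ R)) ∨ (R ∧ (P ∨ ¬T)) = min(1, a+b) on (0.00, 0.07) = 0.07

0.07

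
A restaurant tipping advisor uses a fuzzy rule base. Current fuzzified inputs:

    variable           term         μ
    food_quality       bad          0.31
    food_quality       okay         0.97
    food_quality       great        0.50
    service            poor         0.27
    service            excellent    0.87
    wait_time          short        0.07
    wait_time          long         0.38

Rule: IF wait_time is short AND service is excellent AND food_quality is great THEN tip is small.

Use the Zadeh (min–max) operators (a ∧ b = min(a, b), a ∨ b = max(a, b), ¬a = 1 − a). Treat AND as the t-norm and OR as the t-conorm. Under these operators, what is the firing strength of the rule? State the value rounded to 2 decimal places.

firing strength: short=0.07, excellent=0.87, great=0.50; AND[min(a, b)] → w = 0.07

0.07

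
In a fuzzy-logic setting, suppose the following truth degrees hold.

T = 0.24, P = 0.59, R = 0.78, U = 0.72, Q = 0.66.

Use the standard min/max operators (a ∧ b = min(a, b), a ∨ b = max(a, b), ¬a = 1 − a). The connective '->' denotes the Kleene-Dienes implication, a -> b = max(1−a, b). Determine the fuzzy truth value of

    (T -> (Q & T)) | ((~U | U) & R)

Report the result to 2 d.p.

0.76

Q & T = min(a, b) on (0.66, 0.24) = 0.24
T -> (Q & T)  [Kleene-Dienes: max(1−a, b)] with a=0.24, b=0.24 → 0.76
~U = 1 − 0.72 = 0.28
~U | U = max(a, b) on (0.28, 0.72) = 0.72
(~U | U) & R = min(a, b) on (0.72, 0.78) = 0.72
(T -> (Q & T)) | ((~U | U) & R) = max(a, b) on (0.76, 0.72) = 0.76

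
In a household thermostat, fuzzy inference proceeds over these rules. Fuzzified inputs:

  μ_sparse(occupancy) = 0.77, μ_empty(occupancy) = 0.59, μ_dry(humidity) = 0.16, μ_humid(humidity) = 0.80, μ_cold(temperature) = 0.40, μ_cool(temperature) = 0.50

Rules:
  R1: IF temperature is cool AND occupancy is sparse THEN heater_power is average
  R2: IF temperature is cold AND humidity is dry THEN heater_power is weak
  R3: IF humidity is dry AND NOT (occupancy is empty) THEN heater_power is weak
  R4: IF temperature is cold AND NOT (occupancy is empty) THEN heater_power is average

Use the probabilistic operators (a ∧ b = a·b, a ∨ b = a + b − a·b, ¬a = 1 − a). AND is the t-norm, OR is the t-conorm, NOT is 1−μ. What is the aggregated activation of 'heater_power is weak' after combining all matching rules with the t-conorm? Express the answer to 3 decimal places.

R1: cool=0.50, sparse=0.77; AND[a·b] → w = 0.3850
R2: cold=0.40, dry=0.16; AND[a·b] → w = 0.0640
R3: dry=0.16, ¬empty=1−0.59=0.41; AND[a·b] → w = 0.0656
R4: cold=0.40, ¬empty=1−0.59=0.41; AND[a·b] → w = 0.1640
Rules with consequent 'weak': {R2, R3} → strengths 0.0640, 0.0656
Aggregate via t-conorm [a + b − a·b]: 0.1254

0.125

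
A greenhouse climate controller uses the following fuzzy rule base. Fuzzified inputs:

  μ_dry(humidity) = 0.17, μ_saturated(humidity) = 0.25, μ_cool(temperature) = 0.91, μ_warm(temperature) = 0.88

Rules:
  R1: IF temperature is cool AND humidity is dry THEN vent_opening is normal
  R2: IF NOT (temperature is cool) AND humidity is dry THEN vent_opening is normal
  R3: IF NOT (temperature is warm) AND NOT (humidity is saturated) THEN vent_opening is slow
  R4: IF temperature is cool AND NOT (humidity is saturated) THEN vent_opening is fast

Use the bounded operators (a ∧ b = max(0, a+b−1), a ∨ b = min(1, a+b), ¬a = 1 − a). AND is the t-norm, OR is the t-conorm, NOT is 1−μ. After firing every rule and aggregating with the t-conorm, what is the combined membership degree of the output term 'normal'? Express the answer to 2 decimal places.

0.08

R1: cool=0.91, dry=0.17; AND[max(0, a+b−1)] → w = 0.08
R2: ¬cool=1−0.91=0.09, dry=0.17; AND[max(0, a+b−1)] → w = 0.00
R3: ¬warm=1−0.88=0.12, ¬saturated=1−0.25=0.75; AND[max(0, a+b−1)] → w = 0.00
R4: cool=0.91, ¬saturated=1−0.25=0.75; AND[max(0, a+b−1)] → w = 0.66
Rules with consequent 'normal': {R1, R2} → strengths 0.08, 0.00
Aggregate via t-conorm [min(1, a+b)]: 0.08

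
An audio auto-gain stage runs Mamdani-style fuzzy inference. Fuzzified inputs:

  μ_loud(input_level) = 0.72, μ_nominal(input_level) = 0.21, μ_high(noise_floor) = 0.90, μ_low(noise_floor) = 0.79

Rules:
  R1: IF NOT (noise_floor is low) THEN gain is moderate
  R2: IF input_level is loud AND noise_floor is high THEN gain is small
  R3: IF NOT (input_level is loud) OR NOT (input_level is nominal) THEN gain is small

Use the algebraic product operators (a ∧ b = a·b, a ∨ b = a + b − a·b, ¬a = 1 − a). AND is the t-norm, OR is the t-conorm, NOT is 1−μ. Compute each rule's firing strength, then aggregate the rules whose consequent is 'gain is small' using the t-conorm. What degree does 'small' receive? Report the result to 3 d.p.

0.947

R1: ¬low=1−0.79=0.21 → w = 0.2100
R2: loud=0.72, high=0.90; AND[a·b] → w = 0.6480
R3: ¬loud=1−0.72=0.28, ¬nominal=1−0.21=0.79; OR[a + b − a·b] → w = 0.8488
Rules with consequent 'small': {R2, R3} → strengths 0.6480, 0.8488
Aggregate via t-conorm [a + b − a·b]: 0.9468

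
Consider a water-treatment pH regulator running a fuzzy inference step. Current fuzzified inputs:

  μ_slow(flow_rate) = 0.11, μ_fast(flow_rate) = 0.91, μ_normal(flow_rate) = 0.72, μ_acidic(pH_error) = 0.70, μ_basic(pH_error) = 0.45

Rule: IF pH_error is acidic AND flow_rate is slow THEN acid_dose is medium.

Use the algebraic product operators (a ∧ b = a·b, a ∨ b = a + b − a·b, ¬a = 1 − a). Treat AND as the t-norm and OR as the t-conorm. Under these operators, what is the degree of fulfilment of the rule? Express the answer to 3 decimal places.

0.077

firing strength: acidic=0.70, slow=0.11; AND[a·b] → w = 0.0770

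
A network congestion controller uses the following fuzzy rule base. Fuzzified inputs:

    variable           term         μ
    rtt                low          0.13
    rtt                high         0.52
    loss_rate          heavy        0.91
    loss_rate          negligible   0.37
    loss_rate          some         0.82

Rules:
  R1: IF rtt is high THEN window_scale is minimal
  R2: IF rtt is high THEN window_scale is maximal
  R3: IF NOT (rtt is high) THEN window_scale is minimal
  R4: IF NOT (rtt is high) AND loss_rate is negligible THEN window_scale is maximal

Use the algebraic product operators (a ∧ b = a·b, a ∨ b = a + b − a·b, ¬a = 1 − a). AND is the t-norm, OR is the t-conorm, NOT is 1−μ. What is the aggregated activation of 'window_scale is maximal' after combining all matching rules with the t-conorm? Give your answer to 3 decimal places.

0.605

R1: high=0.52 → w = 0.5200
R2: high=0.52 → w = 0.5200
R3: ¬high=1−0.52=0.48 → w = 0.4800
R4: ¬high=1−0.52=0.48, negligible=0.37; AND[a·b] → w = 0.1776
Rules with consequent 'maximal': {R2, R4} → strengths 0.5200, 0.1776
Aggregate via t-conorm [a + b − a·b]: 0.6052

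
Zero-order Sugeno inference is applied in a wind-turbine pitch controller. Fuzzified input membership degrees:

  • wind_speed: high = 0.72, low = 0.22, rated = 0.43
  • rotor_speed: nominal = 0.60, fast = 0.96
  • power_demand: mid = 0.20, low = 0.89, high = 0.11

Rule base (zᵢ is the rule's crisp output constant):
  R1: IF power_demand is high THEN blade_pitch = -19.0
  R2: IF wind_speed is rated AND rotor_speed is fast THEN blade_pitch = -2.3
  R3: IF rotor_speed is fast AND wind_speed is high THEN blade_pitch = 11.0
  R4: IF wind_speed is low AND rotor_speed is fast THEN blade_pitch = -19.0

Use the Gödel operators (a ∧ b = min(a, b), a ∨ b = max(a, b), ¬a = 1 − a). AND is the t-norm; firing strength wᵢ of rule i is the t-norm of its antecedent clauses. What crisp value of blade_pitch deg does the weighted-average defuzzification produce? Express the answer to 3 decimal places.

0.447

R1 (z=-19.0): high=0.11 → w = 0.11
R2 (z=-2.3): rated=0.43, fast=0.96; AND[min(a, b)] → w = 0.43
R3 (z=11.0): fast=0.96, high=0.72; AND[min(a, b)] → w = 0.72
R4 (z=-19.0): low=0.22, fast=0.96; AND[min(a, b)] → w = 0.22
Weighted average = (0.11·-19.0 + 0.43·-2.3 + 0.72·11.0 + 0.22·-19.0) / (0.11 + 0.43 + 0.72 + 0.22)
  = 0.6610 / 1.4800 = 0.447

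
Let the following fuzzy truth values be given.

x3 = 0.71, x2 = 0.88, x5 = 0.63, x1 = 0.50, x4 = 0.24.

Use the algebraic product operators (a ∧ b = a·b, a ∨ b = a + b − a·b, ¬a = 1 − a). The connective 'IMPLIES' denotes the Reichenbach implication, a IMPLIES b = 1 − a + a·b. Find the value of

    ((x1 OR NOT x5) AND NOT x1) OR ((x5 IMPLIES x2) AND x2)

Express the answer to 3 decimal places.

NOT x5 = 1 − 0.6300 = 0.3700
x1 OR NOT x5 = a + b − a·b on (0.5000, 0.3700) = 0.6850
NOT x1 = 1 − 0.5000 = 0.5000
(x1 OR NOT x5) AND NOT x1 = a·b on (0.6850, 0.5000) = 0.3425
x5 IMPLIES x2  [Reichenbach: 1 − a + a·b] with a=0.6300, b=0.8800 → 0.9244
(x5 IMPLIES x2) AND x2 = a·b on (0.9244, 0.8800) = 0.8135
((x1 OR NOT x5) AND NOT x1) OR ((x5 IMPLIES x2) AND x2) = a + b − a·b on (0.3425, 0.8135) = 0.8774

0.877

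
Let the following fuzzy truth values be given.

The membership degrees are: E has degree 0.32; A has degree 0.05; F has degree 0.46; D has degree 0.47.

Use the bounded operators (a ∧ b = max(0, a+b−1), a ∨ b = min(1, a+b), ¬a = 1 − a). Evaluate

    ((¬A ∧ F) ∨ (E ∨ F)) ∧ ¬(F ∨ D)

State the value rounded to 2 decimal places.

¬A = 1 − 0.05 = 0.95
¬A ∧ F = max(0, a+b−1) on (0.95, 0.46) = 0.41
E ∨ F = min(1, a+b) on (0.32, 0.46) = 0.78
(¬A ∧ F) ∨ (E ∨ F) = min(1, a+b) on (0.41, 0.78) = 1.00
F ∨ D = min(1, a+b) on (0.46, 0.47) = 0.93
¬(F ∨ D) = 1 − 0.93 = 0.07
((¬A ∧ F) ∨ (E ∨ F)) ∧ ¬(F ∨ D) = max(0, a+b−1) on (1.00, 0.07) = 0.07

0.07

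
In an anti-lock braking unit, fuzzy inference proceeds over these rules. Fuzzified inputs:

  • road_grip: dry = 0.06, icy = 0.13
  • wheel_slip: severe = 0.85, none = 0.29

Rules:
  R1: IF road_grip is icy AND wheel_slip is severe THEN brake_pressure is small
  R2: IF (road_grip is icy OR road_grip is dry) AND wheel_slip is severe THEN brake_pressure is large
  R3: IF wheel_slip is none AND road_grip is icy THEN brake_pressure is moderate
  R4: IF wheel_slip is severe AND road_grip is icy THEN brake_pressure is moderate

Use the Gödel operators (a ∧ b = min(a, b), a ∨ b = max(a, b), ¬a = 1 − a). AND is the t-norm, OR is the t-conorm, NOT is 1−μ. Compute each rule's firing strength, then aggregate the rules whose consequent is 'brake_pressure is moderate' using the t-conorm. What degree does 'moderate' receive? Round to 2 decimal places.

0.13

R1: icy=0.13, severe=0.85; AND[min(a, b)] → w = 0.13
R2: (icy=0.13 OR dry=0.06) = 0.13; AND[min(a, b)] with severe=0.85 → w = 0.13
R3: none=0.29, icy=0.13; AND[min(a, b)] → w = 0.13
R4: severe=0.85, icy=0.13; AND[min(a, b)] → w = 0.13
Rules with consequent 'moderate': {R3, R4} → strengths 0.13, 0.13
Aggregate via t-conorm [max(a, b)]: 0.13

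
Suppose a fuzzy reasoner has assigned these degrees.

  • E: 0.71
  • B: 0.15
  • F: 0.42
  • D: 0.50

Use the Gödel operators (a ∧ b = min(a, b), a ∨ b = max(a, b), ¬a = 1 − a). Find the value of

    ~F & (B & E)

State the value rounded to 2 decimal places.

0.15

~F = 1 − 0.42 = 0.58
B & E = min(a, b) on (0.15, 0.71) = 0.15
~F & (B & E) = min(a, b) on (0.58, 0.15) = 0.15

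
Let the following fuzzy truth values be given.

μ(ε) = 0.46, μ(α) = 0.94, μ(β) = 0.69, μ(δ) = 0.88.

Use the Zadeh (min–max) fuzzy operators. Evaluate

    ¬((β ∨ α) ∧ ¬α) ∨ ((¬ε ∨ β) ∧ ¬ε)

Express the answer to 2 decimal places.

β ∨ α = max(a, b) on (0.69, 0.94) = 0.94
¬α = 1 − 0.94 = 0.06
(β ∨ α) ∧ ¬α = min(a, b) on (0.94, 0.06) = 0.06
¬((β ∨ α) ∧ ¬α) = 1 − 0.06 = 0.94
¬ε = 1 − 0.46 = 0.54
¬ε ∨ β = max(a, b) on (0.54, 0.69) = 0.69
¬ε = 1 − 0.46 = 0.54
(¬ε ∨ β) ∧ ¬ε = min(a, b) on (0.69, 0.54) = 0.54
¬((β ∨ α) ∧ ¬α) ∨ ((¬ε ∨ β) ∧ ¬ε) = max(a, b) on (0.94, 0.54) = 0.94

0.94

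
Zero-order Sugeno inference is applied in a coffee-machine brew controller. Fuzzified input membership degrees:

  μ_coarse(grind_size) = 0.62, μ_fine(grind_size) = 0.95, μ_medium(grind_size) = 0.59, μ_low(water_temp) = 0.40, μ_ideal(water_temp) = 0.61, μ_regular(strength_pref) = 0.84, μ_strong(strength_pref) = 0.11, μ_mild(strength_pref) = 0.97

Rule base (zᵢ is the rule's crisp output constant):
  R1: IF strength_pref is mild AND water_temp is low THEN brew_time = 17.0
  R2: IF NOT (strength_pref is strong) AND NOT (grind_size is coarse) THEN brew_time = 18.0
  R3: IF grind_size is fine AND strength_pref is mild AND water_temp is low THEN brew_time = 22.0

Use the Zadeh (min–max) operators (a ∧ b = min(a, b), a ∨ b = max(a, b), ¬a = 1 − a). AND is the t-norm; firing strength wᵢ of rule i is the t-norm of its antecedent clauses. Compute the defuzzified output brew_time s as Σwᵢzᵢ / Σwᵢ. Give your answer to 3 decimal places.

19.017

R1 (z=17.0): mild=0.97, low=0.40; AND[min(a, b)] → w = 0.40
R2 (z=18.0): ¬strong=1−0.11=0.89, ¬coarse=1−0.62=0.38; AND[min(a, b)] → w = 0.38
R3 (z=22.0): fine=0.95, mild=0.97, low=0.40; AND[min(a, b)] → w = 0.40
Weighted average = (0.40·17.0 + 0.38·18.0 + 0.40·22.0) / (0.40 + 0.38 + 0.40)
  = 22.4400 / 1.1800 = 19.017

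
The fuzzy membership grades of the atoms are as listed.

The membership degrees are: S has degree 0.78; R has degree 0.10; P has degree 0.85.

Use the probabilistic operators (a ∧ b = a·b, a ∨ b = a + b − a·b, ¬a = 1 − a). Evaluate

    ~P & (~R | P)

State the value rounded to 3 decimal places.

~P = 1 − 0.8500 = 0.1500
~R = 1 − 0.1000 = 0.9000
~R | P = a + b − a·b on (0.9000, 0.8500) = 0.9850
~P & (~R | P) = a·b on (0.1500, 0.9850) = 0.1478

0.148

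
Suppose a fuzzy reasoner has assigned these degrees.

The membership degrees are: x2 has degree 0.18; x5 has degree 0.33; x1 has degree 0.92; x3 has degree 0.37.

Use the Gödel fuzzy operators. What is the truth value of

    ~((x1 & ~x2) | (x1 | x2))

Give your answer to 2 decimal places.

0.08

~x2 = 1 − 0.18 = 0.82
x1 & ~x2 = min(a, b) on (0.92, 0.82) = 0.82
x1 | x2 = max(a, b) on (0.92, 0.18) = 0.92
(x1 & ~x2) | (x1 | x2) = max(a, b) on (0.82, 0.92) = 0.92
~((x1 & ~x2) | (x1 | x2)) = 1 − 0.92 = 0.08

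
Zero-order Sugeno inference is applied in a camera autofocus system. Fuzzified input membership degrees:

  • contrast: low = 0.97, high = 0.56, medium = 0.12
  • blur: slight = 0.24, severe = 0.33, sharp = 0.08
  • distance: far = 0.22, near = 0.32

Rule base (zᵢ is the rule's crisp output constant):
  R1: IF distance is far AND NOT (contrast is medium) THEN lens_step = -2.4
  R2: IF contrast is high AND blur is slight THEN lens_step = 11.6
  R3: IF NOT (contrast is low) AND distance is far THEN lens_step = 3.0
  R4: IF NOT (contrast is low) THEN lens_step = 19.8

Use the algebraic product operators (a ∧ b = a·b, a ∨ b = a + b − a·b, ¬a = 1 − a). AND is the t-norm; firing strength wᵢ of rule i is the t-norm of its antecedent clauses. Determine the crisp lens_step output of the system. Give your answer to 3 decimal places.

4.685

R1 (z=-2.4): far=0.22, ¬medium=1−0.12=0.88; AND[a·b] → w = 0.1936
R2 (z=11.6): high=0.56, slight=0.24; AND[a·b] → w = 0.1344
R3 (z=3.0): ¬low=1−0.97=0.03, far=0.22; AND[a·b] → w = 0.0066
R4 (z=19.8): ¬low=1−0.97=0.03 → w = 0.0300
Weighted average = (0.1936·-2.4 + 0.1344·11.6 + 0.0066·3.0 + 0.0300·19.8) / (0.1936 + 0.1344 + 0.0066 + 0.0300)
  = 1.7082 / 0.3646 = 4.685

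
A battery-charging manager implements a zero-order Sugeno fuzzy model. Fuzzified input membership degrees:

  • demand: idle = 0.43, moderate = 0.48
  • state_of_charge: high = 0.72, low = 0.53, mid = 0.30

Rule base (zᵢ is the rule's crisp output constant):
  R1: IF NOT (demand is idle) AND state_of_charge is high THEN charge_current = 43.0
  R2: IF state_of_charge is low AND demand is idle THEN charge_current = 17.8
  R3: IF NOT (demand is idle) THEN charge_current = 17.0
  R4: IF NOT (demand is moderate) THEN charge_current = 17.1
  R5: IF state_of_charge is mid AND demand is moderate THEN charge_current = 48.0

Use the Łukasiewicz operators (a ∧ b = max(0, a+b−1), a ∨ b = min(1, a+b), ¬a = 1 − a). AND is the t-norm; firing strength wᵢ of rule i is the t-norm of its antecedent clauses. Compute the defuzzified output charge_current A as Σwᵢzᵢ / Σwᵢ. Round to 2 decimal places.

R1 (z=43.0): ¬idle=1−0.43=0.57, high=0.72; AND[max(0, a+b−1)] → w = 0.29
R2 (z=17.8): low=0.53, idle=0.43; AND[max(0, a+b−1)] → w = 0.00
R3 (z=17.0): ¬idle=1−0.43=0.57 → w = 0.57
R4 (z=17.1): ¬moderate=1−0.48=0.52 → w = 0.52
R5 (z=48.0): mid=0.30, moderate=0.48; AND[max(0, a+b−1)] → w = 0.00
Weighted average = (0.29·43.0 + 0.00·17.8 + 0.57·17.0 + 0.52·17.1 + 0.00·48.0) / (0.29 + 0.00 + 0.57 + 0.52 + 0.00)
  = 31.0520 / 1.3800 = 22.50

22.50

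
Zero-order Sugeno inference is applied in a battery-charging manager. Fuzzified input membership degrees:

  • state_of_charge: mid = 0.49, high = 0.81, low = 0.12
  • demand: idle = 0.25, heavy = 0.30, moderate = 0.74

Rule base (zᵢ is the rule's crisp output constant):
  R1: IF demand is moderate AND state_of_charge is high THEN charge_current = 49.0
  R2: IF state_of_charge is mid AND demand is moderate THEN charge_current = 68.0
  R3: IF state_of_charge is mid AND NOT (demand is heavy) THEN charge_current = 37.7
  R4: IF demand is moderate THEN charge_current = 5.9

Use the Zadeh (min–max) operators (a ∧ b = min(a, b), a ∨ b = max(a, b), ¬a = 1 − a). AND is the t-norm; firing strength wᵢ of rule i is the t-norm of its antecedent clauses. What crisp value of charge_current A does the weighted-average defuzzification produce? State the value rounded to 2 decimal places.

37.57

R1 (z=49.0): moderate=0.74, high=0.81; AND[min(a, b)] → w = 0.74
R2 (z=68.0): mid=0.49, moderate=0.74; AND[min(a, b)] → w = 0.49
R3 (z=37.7): mid=0.49, ¬heavy=1−0.30=0.70; AND[min(a, b)] → w = 0.49
R4 (z=5.9): moderate=0.74 → w = 0.74
Weighted average = (0.74·49.0 + 0.49·68.0 + 0.49·37.7 + 0.74·5.9) / (0.74 + 0.49 + 0.49 + 0.74)
  = 92.4190 / 2.4600 = 37.57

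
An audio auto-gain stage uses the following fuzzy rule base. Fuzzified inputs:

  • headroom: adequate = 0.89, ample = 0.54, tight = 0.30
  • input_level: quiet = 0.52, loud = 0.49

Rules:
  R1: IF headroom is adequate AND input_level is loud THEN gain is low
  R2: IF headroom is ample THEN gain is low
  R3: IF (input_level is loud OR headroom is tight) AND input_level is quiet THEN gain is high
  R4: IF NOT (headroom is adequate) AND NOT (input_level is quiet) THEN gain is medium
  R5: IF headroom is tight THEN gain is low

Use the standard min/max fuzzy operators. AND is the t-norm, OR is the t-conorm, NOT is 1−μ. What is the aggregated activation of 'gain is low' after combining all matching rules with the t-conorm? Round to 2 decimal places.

0.54

R1: adequate=0.89, loud=0.49; AND[min(a, b)] → w = 0.49
R2: ample=0.54 → w = 0.54
R3: (loud=0.49 OR tight=0.30) = 0.49; AND[min(a, b)] with quiet=0.52 → w = 0.49
R4: ¬adequate=1−0.89=0.11, ¬quiet=1−0.52=0.48; AND[min(a, b)] → w = 0.11
R5: tight=0.30 → w = 0.30
Rules with consequent 'low': {R1, R2, R5} → strengths 0.49, 0.54, 0.30
Aggregate via t-conorm [max(a, b)]: 0.54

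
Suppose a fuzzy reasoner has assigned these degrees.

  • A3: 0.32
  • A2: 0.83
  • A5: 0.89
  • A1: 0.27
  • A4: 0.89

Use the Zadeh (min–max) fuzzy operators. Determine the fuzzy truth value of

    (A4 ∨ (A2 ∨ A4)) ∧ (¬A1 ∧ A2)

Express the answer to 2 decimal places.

A2 ∨ A4 = max(a, b) on (0.83, 0.89) = 0.89
A4 ∨ (A2 ∨ A4) = max(a, b) on (0.89, 0.89) = 0.89
¬A1 = 1 − 0.27 = 0.73
¬A1 ∧ A2 = min(a, b) on (0.73, 0.83) = 0.73
(A4 ∨ (A2 ∨ A4)) ∧ (¬A1 ∧ A2) = min(a, b) on (0.89, 0.73) = 0.73

0.73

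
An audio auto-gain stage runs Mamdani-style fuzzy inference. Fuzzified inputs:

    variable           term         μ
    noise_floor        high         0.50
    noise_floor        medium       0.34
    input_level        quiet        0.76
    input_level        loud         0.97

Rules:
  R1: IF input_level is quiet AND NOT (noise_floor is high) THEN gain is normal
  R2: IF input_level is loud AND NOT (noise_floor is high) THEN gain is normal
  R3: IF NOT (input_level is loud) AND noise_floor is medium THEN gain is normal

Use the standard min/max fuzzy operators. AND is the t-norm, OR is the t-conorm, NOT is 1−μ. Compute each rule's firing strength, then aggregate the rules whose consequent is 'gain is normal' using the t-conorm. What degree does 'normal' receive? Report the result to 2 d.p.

0.50

R1: quiet=0.76, ¬high=1−0.50=0.50; AND[min(a, b)] → w = 0.50
R2: loud=0.97, ¬high=1−0.50=0.50; AND[min(a, b)] → w = 0.50
R3: ¬loud=1−0.97=0.03, medium=0.34; AND[min(a, b)] → w = 0.03
Rules with consequent 'normal': {R1, R2, R3} → strengths 0.50, 0.50, 0.03
Aggregate via t-conorm [max(a, b)]: 0.50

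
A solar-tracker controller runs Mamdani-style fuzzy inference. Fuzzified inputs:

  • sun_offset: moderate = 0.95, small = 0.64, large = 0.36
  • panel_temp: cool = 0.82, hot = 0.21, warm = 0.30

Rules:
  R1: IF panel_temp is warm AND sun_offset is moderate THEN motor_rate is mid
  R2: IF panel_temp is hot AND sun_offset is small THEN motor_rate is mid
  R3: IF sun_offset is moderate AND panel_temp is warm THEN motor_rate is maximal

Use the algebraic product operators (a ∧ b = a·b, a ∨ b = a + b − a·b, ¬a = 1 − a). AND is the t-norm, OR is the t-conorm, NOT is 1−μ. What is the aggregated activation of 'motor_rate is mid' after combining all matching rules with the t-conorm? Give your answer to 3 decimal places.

0.381

R1: warm=0.30, moderate=0.95; AND[a·b] → w = 0.2850
R2: hot=0.21, small=0.64; AND[a·b] → w = 0.1344
R3: moderate=0.95, warm=0.30; AND[a·b] → w = 0.2850
Rules with consequent 'mid': {R1, R2} → strengths 0.2850, 0.1344
Aggregate via t-conorm [a + b − a·b]: 0.3811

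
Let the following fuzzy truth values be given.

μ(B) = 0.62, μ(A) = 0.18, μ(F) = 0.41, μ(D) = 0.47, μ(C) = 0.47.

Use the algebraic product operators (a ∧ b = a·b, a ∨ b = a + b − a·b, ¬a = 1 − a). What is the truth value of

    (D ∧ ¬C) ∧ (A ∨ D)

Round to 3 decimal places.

¬C = 1 − 0.4700 = 0.5300
D ∧ ¬C = a·b on (0.4700, 0.5300) = 0.2491
A ∨ D = a + b − a·b on (0.1800, 0.4700) = 0.5654
(D ∧ ¬C) ∧ (A ∨ D) = a·b on (0.2491, 0.5654) = 0.1408

0.141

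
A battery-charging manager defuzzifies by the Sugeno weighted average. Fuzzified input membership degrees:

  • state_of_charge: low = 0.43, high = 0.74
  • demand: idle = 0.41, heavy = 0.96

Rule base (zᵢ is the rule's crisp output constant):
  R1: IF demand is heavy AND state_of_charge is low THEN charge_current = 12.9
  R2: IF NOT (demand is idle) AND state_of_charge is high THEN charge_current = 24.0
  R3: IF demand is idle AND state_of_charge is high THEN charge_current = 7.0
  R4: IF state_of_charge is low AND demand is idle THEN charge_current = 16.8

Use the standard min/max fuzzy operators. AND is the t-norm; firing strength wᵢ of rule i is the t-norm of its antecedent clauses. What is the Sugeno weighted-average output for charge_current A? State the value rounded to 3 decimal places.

R1 (z=12.9): heavy=0.96, low=0.43; AND[min(a, b)] → w = 0.43
R2 (z=24.0): ¬idle=1−0.41=0.59, high=0.74; AND[min(a, b)] → w = 0.59
R3 (z=7.0): idle=0.41, high=0.74; AND[min(a, b)] → w = 0.41
R4 (z=16.8): low=0.43, idle=0.41; AND[min(a, b)] → w = 0.41
Weighted average = (0.43·12.9 + 0.59·24.0 + 0.41·7.0 + 0.41·16.8) / (0.43 + 0.59 + 0.41 + 0.41)
  = 29.4650 / 1.8400 = 16.014

16.014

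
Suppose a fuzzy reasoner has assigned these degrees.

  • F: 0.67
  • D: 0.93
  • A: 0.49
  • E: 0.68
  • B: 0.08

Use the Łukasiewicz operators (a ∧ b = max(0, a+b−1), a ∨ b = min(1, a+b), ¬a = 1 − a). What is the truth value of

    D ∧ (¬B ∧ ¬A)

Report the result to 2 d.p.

0.36

¬B = 1 − 0.08 = 0.92
¬A = 1 − 0.49 = 0.51
¬B ∧ ¬A = max(0, a+b−1) on (0.92, 0.51) = 0.43
D ∧ (¬B ∧ ¬A) = max(0, a+b−1) on (0.93, 0.43) = 0.36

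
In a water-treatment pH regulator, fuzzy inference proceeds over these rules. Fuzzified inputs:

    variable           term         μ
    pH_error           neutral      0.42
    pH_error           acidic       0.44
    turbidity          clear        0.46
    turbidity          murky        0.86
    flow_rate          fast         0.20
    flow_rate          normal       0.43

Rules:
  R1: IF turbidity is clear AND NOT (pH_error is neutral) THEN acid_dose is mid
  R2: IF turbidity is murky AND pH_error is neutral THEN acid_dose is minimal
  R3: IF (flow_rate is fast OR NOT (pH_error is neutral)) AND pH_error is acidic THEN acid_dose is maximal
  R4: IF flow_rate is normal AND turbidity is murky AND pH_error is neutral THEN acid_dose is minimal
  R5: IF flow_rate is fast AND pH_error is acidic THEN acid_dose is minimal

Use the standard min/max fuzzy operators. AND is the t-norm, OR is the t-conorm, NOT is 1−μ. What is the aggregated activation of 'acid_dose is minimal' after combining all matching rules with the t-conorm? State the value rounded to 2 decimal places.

0.42

R1: clear=0.46, ¬neutral=1−0.42=0.58; AND[min(a, b)] → w = 0.46
R2: murky=0.86, neutral=0.42; AND[min(a, b)] → w = 0.42
R3: (fast=0.20 OR ¬neutral=1−0.42=0.58) = 0.58; AND[min(a, b)] with acidic=0.44 → w = 0.44
R4: normal=0.43, murky=0.86, neutral=0.42; AND[min(a, b)] → w = 0.42
R5: fast=0.20, acidic=0.44; AND[min(a, b)] → w = 0.20
Rules with consequent 'minimal': {R2, R4, R5} → strengths 0.42, 0.42, 0.20
Aggregate via t-conorm [max(a, b)]: 0.42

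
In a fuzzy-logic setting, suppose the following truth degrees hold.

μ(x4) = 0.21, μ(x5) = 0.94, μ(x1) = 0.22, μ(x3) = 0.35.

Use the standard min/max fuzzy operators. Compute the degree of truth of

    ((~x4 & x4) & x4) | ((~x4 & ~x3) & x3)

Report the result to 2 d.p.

0.35

~x4 = 1 − 0.21 = 0.79
~x4 & x4 = min(a, b) on (0.79, 0.21) = 0.21
(~x4 & x4) & x4 = min(a, b) on (0.21, 0.21) = 0.21
~x4 = 1 − 0.21 = 0.79
~x3 = 1 − 0.35 = 0.65
~x4 & ~x3 = min(a, b) on (0.79, 0.65) = 0.65
(~x4 & ~x3) & x3 = min(a, b) on (0.65, 0.35) = 0.35
((~x4 & x4) & x4) | ((~x4 & ~x3) & x3) = max(a, b) on (0.21, 0.35) = 0.35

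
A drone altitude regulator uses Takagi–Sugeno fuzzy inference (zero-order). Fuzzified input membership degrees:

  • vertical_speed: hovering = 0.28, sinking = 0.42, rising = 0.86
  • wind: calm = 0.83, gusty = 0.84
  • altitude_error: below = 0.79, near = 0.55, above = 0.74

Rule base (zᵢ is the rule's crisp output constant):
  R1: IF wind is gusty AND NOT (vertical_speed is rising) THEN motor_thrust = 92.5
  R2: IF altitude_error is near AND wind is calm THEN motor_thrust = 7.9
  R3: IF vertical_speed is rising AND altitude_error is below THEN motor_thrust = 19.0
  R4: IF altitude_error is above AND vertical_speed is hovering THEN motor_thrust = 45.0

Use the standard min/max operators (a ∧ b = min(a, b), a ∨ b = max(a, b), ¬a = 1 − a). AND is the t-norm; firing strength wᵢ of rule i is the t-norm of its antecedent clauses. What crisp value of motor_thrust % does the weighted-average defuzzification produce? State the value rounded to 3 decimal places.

25.514

R1 (z=92.5): gusty=0.84, ¬rising=1−0.86=0.14; AND[min(a, b)] → w = 0.14
R2 (z=7.9): near=0.55, calm=0.83; AND[min(a, b)] → w = 0.55
R3 (z=19.0): rising=0.86, below=0.79; AND[min(a, b)] → w = 0.79
R4 (z=45.0): above=0.74, hovering=0.28; AND[min(a, b)] → w = 0.28
Weighted average = (0.14·92.5 + 0.55·7.9 + 0.79·19.0 + 0.28·45.0) / (0.14 + 0.55 + 0.79 + 0.28)
  = 44.9050 / 1.7600 = 25.514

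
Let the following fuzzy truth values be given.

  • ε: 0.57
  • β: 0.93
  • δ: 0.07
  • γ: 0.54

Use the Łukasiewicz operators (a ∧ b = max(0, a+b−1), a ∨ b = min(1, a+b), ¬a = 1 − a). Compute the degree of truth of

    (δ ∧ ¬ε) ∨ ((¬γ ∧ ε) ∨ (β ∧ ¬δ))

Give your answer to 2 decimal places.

0.89

¬ε = 1 − 0.57 = 0.43
δ ∧ ¬ε = max(0, a+b−1) on (0.07, 0.43) = 0.00
¬γ = 1 − 0.54 = 0.46
¬γ ∧ ε = max(0, a+b−1) on (0.46, 0.57) = 0.03
¬δ = 1 − 0.07 = 0.93
β ∧ ¬δ = max(0, a+b−1) on (0.93, 0.93) = 0.86
(¬γ ∧ ε) ∨ (β ∧ ¬δ) = min(1, a+b) on (0.03, 0.86) = 0.89
(δ ∧ ¬ε) ∨ ((¬γ ∧ ε) ∨ (β ∧ ¬δ)) = min(1, a+b) on (0.00, 0.89) = 0.89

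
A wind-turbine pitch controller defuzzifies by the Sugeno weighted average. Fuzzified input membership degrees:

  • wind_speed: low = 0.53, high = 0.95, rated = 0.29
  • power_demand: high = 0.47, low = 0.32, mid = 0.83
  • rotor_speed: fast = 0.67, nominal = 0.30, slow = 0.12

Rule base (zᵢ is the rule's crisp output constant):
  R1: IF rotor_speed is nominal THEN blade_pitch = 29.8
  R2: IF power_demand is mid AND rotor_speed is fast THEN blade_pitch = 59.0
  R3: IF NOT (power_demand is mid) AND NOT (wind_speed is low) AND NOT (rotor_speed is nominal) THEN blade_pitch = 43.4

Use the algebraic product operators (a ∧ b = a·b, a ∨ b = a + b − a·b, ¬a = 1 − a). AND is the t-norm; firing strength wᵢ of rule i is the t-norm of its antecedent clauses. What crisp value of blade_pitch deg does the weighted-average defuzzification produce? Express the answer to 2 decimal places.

R1 (z=29.8): nominal=0.30 → w = 0.3000
R2 (z=59.0): mid=0.83, fast=0.67; AND[a·b] → w = 0.5561
R3 (z=43.4): ¬mid=1−0.83=0.17, ¬low=1−0.53=0.47, ¬nominal=1−0.30=0.70; AND[a·b] → w = 0.0559
Weighted average = (0.3000·29.8 + 0.5561·59.0 + 0.0559·43.4) / (0.3000 + 0.5561 + 0.0559)
  = 44.1773 / 0.9120 = 48.44

48.44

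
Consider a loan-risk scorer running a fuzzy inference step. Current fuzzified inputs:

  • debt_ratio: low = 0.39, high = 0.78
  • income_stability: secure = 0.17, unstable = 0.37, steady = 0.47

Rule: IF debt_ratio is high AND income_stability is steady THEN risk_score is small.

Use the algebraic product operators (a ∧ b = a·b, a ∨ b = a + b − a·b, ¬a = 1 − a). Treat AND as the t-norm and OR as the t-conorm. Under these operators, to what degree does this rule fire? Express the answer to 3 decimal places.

firing strength: high=0.78, steady=0.47; AND[a·b] → w = 0.3666

0.367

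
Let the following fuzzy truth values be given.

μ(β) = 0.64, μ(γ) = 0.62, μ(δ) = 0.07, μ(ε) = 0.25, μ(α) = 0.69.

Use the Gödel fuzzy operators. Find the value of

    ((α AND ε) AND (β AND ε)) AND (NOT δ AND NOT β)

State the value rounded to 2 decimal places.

0.25

α AND ε = min(a, b) on (0.69, 0.25) = 0.25
β AND ε = min(a, b) on (0.64, 0.25) = 0.25
(α AND ε) AND (β AND ε) = min(a, b) on (0.25, 0.25) = 0.25
NOT δ = 1 − 0.07 = 0.93
NOT β = 1 − 0.64 = 0.36
NOT δ AND NOT β = min(a, b) on (0.93, 0.36) = 0.36
((α AND ε) AND (β AND ε)) AND (NOT δ AND NOT β) = min(a, b) on (0.25, 0.36) = 0.25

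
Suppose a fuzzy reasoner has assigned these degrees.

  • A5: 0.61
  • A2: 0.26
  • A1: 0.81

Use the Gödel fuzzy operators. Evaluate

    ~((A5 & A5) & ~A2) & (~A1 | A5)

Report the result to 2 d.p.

0.39

A5 & A5 = min(a, b) on (0.61, 0.61) = 0.61
~A2 = 1 − 0.26 = 0.74
(A5 & A5) & ~A2 = min(a, b) on (0.61, 0.74) = 0.61
~((A5 & A5) & ~A2) = 1 − 0.61 = 0.39
~A1 = 1 − 0.81 = 0.19
~A1 | A5 = max(a, b) on (0.19, 0.61) = 0.61
~((A5 & A5) & ~A2) & (~A1 | A5) = min(a, b) on (0.39, 0.61) = 0.39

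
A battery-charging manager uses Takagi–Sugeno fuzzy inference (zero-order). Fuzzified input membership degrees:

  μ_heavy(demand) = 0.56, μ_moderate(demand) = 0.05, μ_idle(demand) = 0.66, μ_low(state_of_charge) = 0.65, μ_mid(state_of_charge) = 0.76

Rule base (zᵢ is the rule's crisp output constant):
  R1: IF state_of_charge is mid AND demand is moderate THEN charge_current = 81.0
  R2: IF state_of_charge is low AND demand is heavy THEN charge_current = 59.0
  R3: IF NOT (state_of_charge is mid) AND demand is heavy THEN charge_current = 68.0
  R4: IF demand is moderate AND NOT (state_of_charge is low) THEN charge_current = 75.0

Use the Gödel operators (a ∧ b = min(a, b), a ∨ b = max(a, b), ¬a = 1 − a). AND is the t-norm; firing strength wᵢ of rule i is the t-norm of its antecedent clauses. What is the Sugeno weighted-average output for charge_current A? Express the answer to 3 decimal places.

63.511

R1 (z=81.0): mid=0.76, moderate=0.05; AND[min(a, b)] → w = 0.05
R2 (z=59.0): low=0.65, heavy=0.56; AND[min(a, b)] → w = 0.56
R3 (z=68.0): ¬mid=1−0.76=0.24, heavy=0.56; AND[min(a, b)] → w = 0.24
R4 (z=75.0): moderate=0.05, ¬low=1−0.65=0.35; AND[min(a, b)] → w = 0.05
Weighted average = (0.05·81.0 + 0.56·59.0 + 0.24·68.0 + 0.05·75.0) / (0.05 + 0.56 + 0.24 + 0.05)
  = 57.1600 / 0.9000 = 63.511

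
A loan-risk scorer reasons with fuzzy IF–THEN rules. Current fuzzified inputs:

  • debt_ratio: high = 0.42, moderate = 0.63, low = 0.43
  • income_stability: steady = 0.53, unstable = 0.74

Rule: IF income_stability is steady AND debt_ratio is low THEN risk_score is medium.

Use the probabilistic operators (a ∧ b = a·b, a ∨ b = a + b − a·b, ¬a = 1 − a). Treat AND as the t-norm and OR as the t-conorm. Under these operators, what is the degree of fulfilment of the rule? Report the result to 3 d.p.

0.228

firing strength: steady=0.53, low=0.43; AND[a·b] → w = 0.2279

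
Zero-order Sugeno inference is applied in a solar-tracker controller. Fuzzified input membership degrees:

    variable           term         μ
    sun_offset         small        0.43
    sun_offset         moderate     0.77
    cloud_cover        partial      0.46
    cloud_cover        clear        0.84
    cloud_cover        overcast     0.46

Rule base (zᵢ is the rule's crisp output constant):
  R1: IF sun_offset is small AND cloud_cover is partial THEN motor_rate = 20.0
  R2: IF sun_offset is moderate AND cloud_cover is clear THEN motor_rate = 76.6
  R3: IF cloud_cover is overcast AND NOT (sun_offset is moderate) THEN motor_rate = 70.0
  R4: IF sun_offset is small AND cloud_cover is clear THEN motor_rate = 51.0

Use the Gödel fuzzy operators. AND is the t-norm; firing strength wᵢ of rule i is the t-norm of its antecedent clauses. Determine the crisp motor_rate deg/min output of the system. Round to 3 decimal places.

R1 (z=20.0): small=0.43, partial=0.46; AND[min(a, b)] → w = 0.43
R2 (z=76.6): moderate=0.77, clear=0.84; AND[min(a, b)] → w = 0.77
R3 (z=70.0): overcast=0.46, ¬moderate=1−0.77=0.23; AND[min(a, b)] → w = 0.23
R4 (z=51.0): small=0.43, clear=0.84; AND[min(a, b)] → w = 0.43
Weighted average = (0.43·20.0 + 0.77·76.6 + 0.23·70.0 + 0.43·51.0) / (0.43 + 0.77 + 0.23 + 0.43)
  = 105.6120 / 1.8600 = 56.781

56.781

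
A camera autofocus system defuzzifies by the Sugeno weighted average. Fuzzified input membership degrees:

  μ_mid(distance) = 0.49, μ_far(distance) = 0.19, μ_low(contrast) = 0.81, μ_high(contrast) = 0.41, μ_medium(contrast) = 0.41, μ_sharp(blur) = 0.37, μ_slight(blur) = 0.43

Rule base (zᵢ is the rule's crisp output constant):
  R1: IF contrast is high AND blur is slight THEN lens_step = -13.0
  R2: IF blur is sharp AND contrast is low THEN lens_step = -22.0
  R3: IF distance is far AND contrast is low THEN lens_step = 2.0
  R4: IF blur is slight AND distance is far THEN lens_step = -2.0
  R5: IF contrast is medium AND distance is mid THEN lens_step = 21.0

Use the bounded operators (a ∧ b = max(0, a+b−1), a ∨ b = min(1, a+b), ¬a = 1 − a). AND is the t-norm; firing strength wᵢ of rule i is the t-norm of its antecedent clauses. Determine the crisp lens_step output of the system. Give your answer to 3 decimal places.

R1 (z=-13.0): high=0.41, slight=0.43; AND[max(0, a+b−1)] → w = 0.00
R2 (z=-22.0): sharp=0.37, low=0.81; AND[max(0, a+b−1)] → w = 0.18
R3 (z=2.0): far=0.19, low=0.81; AND[max(0, a+b−1)] → w = 0.00
R4 (z=-2.0): slight=0.43, far=0.19; AND[max(0, a+b−1)] → w = 0.00
R5 (z=21.0): medium=0.41, mid=0.49; AND[max(0, a+b−1)] → w = 0.00
Weighted average = (0.00·-13.0 + 0.18·-22.0 + 0.00·2.0 + 0.00·-2.0 + 0.00·21.0) / (0.00 + 0.18 + 0.00 + 0.00 + 0.00)
  = -3.9600 / 0.1800 = -22.000

-22.000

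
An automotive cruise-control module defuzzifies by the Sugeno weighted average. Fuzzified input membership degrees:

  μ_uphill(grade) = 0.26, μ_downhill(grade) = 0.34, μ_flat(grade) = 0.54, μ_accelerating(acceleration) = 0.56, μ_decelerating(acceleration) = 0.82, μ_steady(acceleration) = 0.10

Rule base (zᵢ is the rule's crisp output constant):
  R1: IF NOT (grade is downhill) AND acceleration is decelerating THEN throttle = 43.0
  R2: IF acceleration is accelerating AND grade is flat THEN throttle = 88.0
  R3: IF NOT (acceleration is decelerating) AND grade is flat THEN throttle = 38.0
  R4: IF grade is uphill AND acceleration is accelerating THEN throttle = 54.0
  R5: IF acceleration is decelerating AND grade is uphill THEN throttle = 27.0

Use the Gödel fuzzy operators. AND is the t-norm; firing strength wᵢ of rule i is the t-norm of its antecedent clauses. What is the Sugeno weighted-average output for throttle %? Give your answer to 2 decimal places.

R1 (z=43.0): ¬downhill=1−0.34=0.66, decelerating=0.82; AND[min(a, b)] → w = 0.66
R2 (z=88.0): accelerating=0.56, flat=0.54; AND[min(a, b)] → w = 0.54
R3 (z=38.0): ¬decelerating=1−0.82=0.18, flat=0.54; AND[min(a, b)] → w = 0.18
R4 (z=54.0): uphill=0.26, accelerating=0.56; AND[min(a, b)] → w = 0.26
R5 (z=27.0): decelerating=0.82, uphill=0.26; AND[min(a, b)] → w = 0.26
Weighted average = (0.66·43.0 + 0.54·88.0 + 0.18·38.0 + 0.26·54.0 + 0.26·27.0) / (0.66 + 0.54 + 0.18 + 0.26 + 0.26)
  = 103.8000 / 1.9000 = 54.63

54.63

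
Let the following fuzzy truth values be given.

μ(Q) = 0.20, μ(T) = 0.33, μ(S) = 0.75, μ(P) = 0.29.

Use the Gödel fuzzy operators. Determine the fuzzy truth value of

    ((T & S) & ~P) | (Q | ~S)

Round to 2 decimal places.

0.33

T & S = min(a, b) on (0.33, 0.75) = 0.33
~P = 1 − 0.29 = 0.71
(T & S) & ~P = min(a, b) on (0.33, 0.71) = 0.33
~S = 1 − 0.75 = 0.25
Q | ~S = max(a, b) on (0.20, 0.25) = 0.25
((T & S) & ~P) | (Q | ~S) = max(a, b) on (0.33, 0.25) = 0.33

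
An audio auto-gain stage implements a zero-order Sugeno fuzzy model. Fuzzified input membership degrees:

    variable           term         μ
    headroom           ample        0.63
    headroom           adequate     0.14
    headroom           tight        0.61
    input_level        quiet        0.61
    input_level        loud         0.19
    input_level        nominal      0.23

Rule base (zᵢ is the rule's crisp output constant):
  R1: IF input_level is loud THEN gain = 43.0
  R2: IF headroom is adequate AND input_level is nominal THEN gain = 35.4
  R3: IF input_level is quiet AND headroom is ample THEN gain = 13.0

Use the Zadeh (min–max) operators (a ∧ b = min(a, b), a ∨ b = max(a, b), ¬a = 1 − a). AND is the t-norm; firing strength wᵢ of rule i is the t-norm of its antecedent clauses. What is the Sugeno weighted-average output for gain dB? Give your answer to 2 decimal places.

22.40

R1 (z=43.0): loud=0.19 → w = 0.19
R2 (z=35.4): adequate=0.14, nominal=0.23; AND[min(a, b)] → w = 0.14
R3 (z=13.0): quiet=0.61, ample=0.63; AND[min(a, b)] → w = 0.61
Weighted average = (0.19·43.0 + 0.14·35.4 + 0.61·13.0) / (0.19 + 0.14 + 0.61)
  = 21.0560 / 0.9400 = 22.40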